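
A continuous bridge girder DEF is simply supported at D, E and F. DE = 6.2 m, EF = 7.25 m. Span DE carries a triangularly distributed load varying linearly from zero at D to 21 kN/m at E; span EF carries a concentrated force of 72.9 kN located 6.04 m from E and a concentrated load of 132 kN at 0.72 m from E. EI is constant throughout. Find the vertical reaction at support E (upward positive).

R_E = 201.9 kN

Release continuity at E by inserting a hinge; the redundant is the internal moment M_E. The primary structure is two simply-supported spans DE and EF.
End slopes at the hinge E, treating each span as simply supported:
  span DE: triangular load, peak 21: w₀L³/(45EI) = 111.2/EI
  span EF: point load 72.9 at a = 6.04: Pab(L + b)/(6LEI) = 103.6/EI
  span EF: point load 132 at a = 0.72: Pab(L + b)/(6LEI) = 196.6/EI
  relative rotation θ_0 = (111.2 + 300.2)/EI = 411.4/EI
A unit hogging moment at E produces rotation L₁/(3EI) + L₂/(3EI) = 4.483/EI.
Compatibility: M_E·(L₁+L₂)/(3EI) = θ_0, giving M_E = 91.77 kN·m (hogging).
Span DE, ΣM about D with M_E applied at E: R_E^{DE}·6.2 = 269.1 + 91.77, so R_E^{DE} = 58.2 kN and R_D = 65.1 − 58.2 = 6.898 kN.
Span EF, ΣM about F: R_E^{EF}·7.25 = 950.2 + 91.77, so R_E^{EF} = 143.7 kN and R_F = 204.9 − 143.7 = 61.18 kN.
R_E = 58.2 + 143.7 = 201.9 kN.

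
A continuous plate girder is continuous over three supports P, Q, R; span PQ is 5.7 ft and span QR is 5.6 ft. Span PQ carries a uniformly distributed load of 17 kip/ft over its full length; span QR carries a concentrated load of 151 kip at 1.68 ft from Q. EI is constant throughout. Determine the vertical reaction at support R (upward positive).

R_R = 25.72 kip

Release continuity at Q by inserting a hinge; the redundant is the internal moment M_Q. The primary structure is two simply-supported spans PQ and QR.
Rotations at Q on the released spans (each span's end-slope, ×1/EI):
  span PQ: UDL 17: wL³/(24EI) = 131.2/EI
  span QR: point load 151 at a = 1.68: Pab(L + b)/(6LEI) = 281.8/EI
  relative rotation θ_0 = (131.2 + 281.8)/EI = 412.9/EI
A unit hogging moment at Q produces rotation L₁/(3EI) + L₂/(3EI) = 3.767/EI.
Slope continuity at Q: θ_0 = M_Q·3.767/EI, so M_Q = 412.9/3.767 = 109.6 kip·ft (hogging).
Span QR, ΣM about R: R_Q^{QR}·5.6 = 591.9 + 109.6, so R_Q^{QR} = 125.3 kip and R_R = 151 − 125.3 = 25.72 kip.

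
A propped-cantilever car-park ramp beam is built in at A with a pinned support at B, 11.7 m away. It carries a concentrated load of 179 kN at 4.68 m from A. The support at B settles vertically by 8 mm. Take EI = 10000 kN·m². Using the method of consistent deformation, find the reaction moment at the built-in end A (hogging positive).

M_A = 403.9 kN·m

Release the roller at B. Primary structure: cantilever fixed at A.
Downward deflection at the released point B due to the loads:
  point load 179 at a = 4.68: Pa²(3L − a)/(6EI) = 19877/EI
Tip deflection under a unit load at B: L³/(3EI) = 533.9/EI.
With EI = 10000 kN·m²: δ_0 = 1.9877 m and δ_{BB} = 0.053387 m/kN.
Compatibility — the beam at B must follow the support down by 0.008 m: δ_0 − R_B·δ_{BB} = 0.008, so R_B = (1.9877 − 0.008)/0.053387 = 37.08 kN.
Moment equilibrium about A: M_A = Σ(load moments about A) − R_B·L = 837.7 − 37.08×11.7 = 403.9 kN·m.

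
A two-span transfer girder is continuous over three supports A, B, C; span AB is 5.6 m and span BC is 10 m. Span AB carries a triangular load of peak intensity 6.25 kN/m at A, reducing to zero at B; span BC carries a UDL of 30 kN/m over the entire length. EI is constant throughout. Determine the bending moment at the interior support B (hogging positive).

M_B = 244.5 kN·m

Take M_B as the redundant. Released structure: two simple spans AB and BC with a hinge at B.
Discontinuity in slope at B on the released structure — sum the simple-span end rotations:
  span AB: triangular load, peak 6.25: 7w₀L³/(360EI) = 21.34/EI
  span BC: UDL 30: wL³/(24EI) = 1250/EI
  relative rotation θ_0 = (21.34 + 1250)/EI = 1271/EI
A unit hogging moment at B produces rotation L₁/(3EI) + L₂/(3EI) = 5.2/EI.
Slope continuity at B: θ_0 = M_B·5.2/EI, so M_B = 1271/5.2 = 244.5 kN·m (hogging).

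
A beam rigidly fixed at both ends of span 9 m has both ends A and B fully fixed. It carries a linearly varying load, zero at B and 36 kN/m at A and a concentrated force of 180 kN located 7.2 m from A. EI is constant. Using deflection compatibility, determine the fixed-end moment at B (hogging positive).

Release both end moments; the primary structure is a simply-supported span AB with redundants M_A and M_B.
End rotations of the released simple span under the applied load (×1/EI):
  at A: triangular load, peak 36: w₀L³/(45EI) = 583.2/EI
  at B: triangular load, peak 36: 7w₀L³/(360EI) = 510.3/EI
  at A: point load 180 at a = 7.2: Pab(L + b)/(6LEI) = 466.6/EI
  at B: point load 180 at a = 7.2: Pab(L + a)/(6LEI) = 699.8/EI
  θ_A0 = 1050/EI,  θ_B0 = 1210/EI
Flexibility coefficients: a unit moment at one end gives L/(3EI) there and L/(6EI) at the far end, so f₁₁ = f₂₂ = 3/EI and f₁₂ = f₂₁ = 1.5/EI.
Compatibility — zero rotation at each built-in end:
  3 M_A + 1.5 M_B = 1050
  1.5 M_A + 3 M_B = 1210
Solving the pair gives M_A = 197.6 kN·m and M_B = 304.6 kN·m (hogging).

M_B = 304.6 kN·m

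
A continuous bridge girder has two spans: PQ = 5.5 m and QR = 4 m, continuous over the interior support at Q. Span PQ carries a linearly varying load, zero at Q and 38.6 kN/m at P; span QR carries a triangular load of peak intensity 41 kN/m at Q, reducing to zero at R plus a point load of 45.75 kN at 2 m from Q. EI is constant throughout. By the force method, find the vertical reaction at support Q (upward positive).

Release continuity at Q by inserting a hinge; the redundant is the internal moment M_Q. The primary structure is two simply-supported spans PQ and QR.
End slopes at the hinge Q, treating each span as simply supported:
  span PQ: triangular load, peak 38.6: 7w₀L³/(360EI) = 124.9/EI
  span QR: triangular load, peak 41: w₀L³/(45EI) = 58.31/EI
  span QR: point load 45.75 at a = 2: Pab(L + b)/(6LEI) = 45.75/EI
  relative rotation θ_0 = (124.9 + 104.1)/EI = 228.9/EI
A unit hogging moment at Q produces rotation L₁/(3EI) + L₂/(3EI) = 3.167/EI.
Slope continuity at Q: θ_0 = M_Q·3.167/EI, so M_Q = 228.9/3.167 = 72.3 kN·m (hogging).
Span PQ, ΣM about P with M_Q applied at Q: R_Q^{PQ}·5.5 = 194.6 + 72.3, so R_Q^{PQ} = 48.53 kN and R_P = 106.2 − 48.53 = 57.62 kN.
Span QR, ΣM about R: R_Q^{QR}·4 = 310.2 + 72.3, so R_Q^{QR} = 95.62 kN and R_R = 127.8 − 95.62 = 32.13 kN.
R_Q = 48.53 + 95.62 = 144.1 kN.

R_Q = 144.1 kN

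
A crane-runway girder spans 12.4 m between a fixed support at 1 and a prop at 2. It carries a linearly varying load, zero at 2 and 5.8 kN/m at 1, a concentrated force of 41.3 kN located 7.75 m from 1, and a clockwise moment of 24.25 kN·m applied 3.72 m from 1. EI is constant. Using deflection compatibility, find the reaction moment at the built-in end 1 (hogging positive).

Remove the prop at 2; the released (primary) structure is a cantilever built in at 1.
Free-end deflection of the primary structure under the applied loading (downward +):
  triangular load, peak 5.8 at the fixed end: w₀L⁴/(30EI) = 4571/EI
  point load 41.3 at a = 7.75: Pa²(3L − a)/(6EI) = 12176/EI
  clockwise couple 24.25 at a = 3.72: M₀a(2L − a)/(2EI) = 950.8/EI
  δ_0 = 17697/EI
Flexibility coefficient — unit upward force at 2: δ_{22} = L³/(3EI) = 635.5/EI.
Compatibility at 2: δ_0 − R_2·δ_{22} = 0, so R_2 = 17697/635.5 = 27.85 kN.
Moment equilibrium about 1: M_1 = Σ(load moments about 1) − R_2·L = 493 − 27.85×12.4 = 147.7 kN·m.

M_1 = 147.7 kN·m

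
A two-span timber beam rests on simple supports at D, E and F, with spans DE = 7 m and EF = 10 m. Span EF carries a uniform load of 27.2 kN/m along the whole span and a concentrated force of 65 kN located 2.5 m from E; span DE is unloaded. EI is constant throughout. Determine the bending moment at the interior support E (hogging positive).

Insert a hinge at E; M_E is the redundant, and each span becomes simply supported.
End slopes at the hinge E, treating each span as simply supported:
  span EF: UDL 27.2: wL³/(24EI) = 1133/EI
  span EF: point load 65 at a = 2.5: Pab(L + b)/(6LEI) = 355.5/EI
  relative rotation θ_0 = (0 + 1489)/EI = 1489/EI
A unit hogging moment at E produces rotation L₁/(3EI) + L₂/(3EI) = 5.667/EI.
Slope continuity at E: θ_0 = M_E·5.667/EI, so M_E = 1489/5.667 = 262.7 kN·m (hogging).

M_E = 262.7 kN·m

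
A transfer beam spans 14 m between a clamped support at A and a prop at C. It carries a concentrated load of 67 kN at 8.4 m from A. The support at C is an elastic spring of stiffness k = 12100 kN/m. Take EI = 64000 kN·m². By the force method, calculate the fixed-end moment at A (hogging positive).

M_A = 159.9 kN·m

Choose R_C as the redundant. The primary structure is the cantilever fixed at A.
Downward deflection at the released point C due to the loads:
  point load 67 at a = 8.4: Pa²(3L − a)/(6EI) = 26474/EI
Tip deflection under a unit load at C: L³/(3EI) = 914.7/EI.
With EI = 64000 kN·m²: δ_0 = 0.41366 m and δ_{CC} = 0.014292 m/kN.
Compatibility — the spring shortens by R_C/k under the reaction it provides: δ_0 − R_C·δ_{CC} = R_C/k. With 1/k = 0.000083 m/kN, R_C = δ_0 / (δ_{CC} + 1/k) = 0.41366 / (0.014292 + 0.000083) = 28.78 kN.
Moment equilibrium about A: M_A = Σ(load moments about A) − R_C·L = 562.8 − 28.78×14 = 159.9 kN·m.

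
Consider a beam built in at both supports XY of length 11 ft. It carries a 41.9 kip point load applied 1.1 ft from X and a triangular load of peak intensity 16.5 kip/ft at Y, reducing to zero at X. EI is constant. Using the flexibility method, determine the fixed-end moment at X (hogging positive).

M_X = 103.9 kip·ft

Take the two fixed-end moments M_X, M_Y as redundants; the released structure is the simple span XY.
Simple-span end rotations at X and Y under the given loads:
  at X: point load 41.9 at a = 1.1: Pab(L + b)/(6LEI) = 144.5/EI
  at Y: point load 41.9 at a = 1.1: Pab(L + a)/(6LEI) = 83.65/EI
  at X: triangular load, peak 16.5: 7w₀L³/(360EI) = 427/EI
  at Y: triangular load, peak 16.5: w₀L³/(45EI) = 488/EI
  θ_X0 = 571.5/EI,  θ_Y0 = 571.7/EI
Flexibility coefficients: a unit moment at one end gives L/(3EI) there and L/(6EI) at the far end, so f₁₁ = f₂₂ = 3.667/EI and f₁₂ = f₂₁ = 1.833/EI.
Compatibility — zero rotation at each built-in end:
  3.667 M_X + 1.833 M_Y = 571.5
  1.833 M_X + 3.667 M_Y = 571.7
Solving the pair gives M_X = 103.9 kip·ft and M_Y = 104 kip·ft (hogging).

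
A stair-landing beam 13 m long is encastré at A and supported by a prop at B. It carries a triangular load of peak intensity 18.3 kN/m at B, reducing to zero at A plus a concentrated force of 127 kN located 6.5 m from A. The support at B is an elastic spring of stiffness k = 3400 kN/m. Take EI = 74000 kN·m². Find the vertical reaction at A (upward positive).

R_A = 143.9 kN

Take the reaction at B as the redundant and release it; the primary structure is a cantilever fixed at A.
Primary-structure tip deflection at B by superposition:
  triangular load, peak 18.3 at the free end: 11w₀L⁴/(120EI) = 47911/EI
  point load 127 at a = 6.5: Pa²(3L − a)/(6EI) = 29064/EI
  δ_0 = 76976/EI
Tip deflection under a unit load at B: L³/(3EI) = 732.3/EI.
With EI = 74000 kN·m²: δ_0 = 1.0402 m and δ_{BB} = 0.009896 m/kN.
Compatibility — the spring shortens by R_B/k under the reaction it provides: δ_0 − R_B·δ_{BB} = R_B/k. With 1/k = 0.000294 m/kN, R_B = δ_0 / (δ_{BB} + 1/k) = 1.0402 / (0.009896 + 0.000294) = 102.1 kN.
Vertical equilibrium: R_A = ΣP − R_B = 245.9 − 102.1 = 143.9 kN.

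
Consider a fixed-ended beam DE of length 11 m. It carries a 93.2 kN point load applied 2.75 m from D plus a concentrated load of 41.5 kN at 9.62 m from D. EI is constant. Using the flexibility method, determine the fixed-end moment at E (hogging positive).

M_E = 91.86 kN·m

Take the two fixed-end moments M_D, M_E as redundants; the released structure is the simple span DE.
Simple-span end rotations at D and E under the given loads:
  at D: point load 93.2 at a = 2.75: Pab(L + b)/(6LEI) = 616.7/EI
  at E: point load 93.2 at a = 2.75: Pab(L + a)/(6LEI) = 440.5/EI
  at D: point load 41.5 at a = 9.62: Pab(L + b)/(6LEI) = 103.3/EI
  at E: point load 41.5 at a = 9.62: Pab(L + a)/(6LEI) = 172.1/EI
  θ_D0 = 720.1/EI,  θ_E0 = 612.6/EI
Flexibility coefficients: a unit moment at one end gives L/(3EI) there and L/(6EI) at the far end, so f₁₁ = f₂₂ = 3.667/EI and f₁₂ = f₂₁ = 1.833/EI.
Compatibility — zero rotation at each built-in end:
  3.667 M_D + 1.833 M_E = 720.1
  1.833 M_D + 3.667 M_E = 612.6
Solving the pair gives M_D = 150.5 kN·m and M_E = 91.86 kN·m (hogging).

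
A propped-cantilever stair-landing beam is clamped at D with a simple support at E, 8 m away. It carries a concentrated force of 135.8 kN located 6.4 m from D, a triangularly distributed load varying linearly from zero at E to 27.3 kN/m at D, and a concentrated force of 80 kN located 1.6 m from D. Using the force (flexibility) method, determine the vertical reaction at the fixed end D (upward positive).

R_D = 203.1 kN

Release the roller at E. Primary structure: cantilever fixed at D.
Deflection at E on the released cantilever, summing each load's contribution:
  point load 135.8 at a = 6.4: Pa²(3L − a)/(6EI) = 16316/EI
  triangular load, peak 27.3 at the fixed end: w₀L⁴/(30EI) = 3727/EI
  point load 80 at a = 1.6: Pa²(3L − a)/(6EI) = 764.6/EI
  δ_0 = 20808/EI
Flexibility coefficient — unit upward force at E: δ_{EE} = L³/(3EI) = 170.7/EI.
Compatibility at E: δ_0 − R_E·δ_{EE} = 0, so R_E = 20808/170.7 = 121.9 kN.
Vertical equilibrium: R_D = ΣP − R_E = 325 − 121.9 = 203.1 kN.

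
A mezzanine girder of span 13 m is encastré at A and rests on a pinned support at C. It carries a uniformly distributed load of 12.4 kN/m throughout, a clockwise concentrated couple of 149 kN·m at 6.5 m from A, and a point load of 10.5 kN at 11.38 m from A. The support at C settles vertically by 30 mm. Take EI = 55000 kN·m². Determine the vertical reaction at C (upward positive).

R_C = 79.64 kN

Release the roller at C. Primary structure: cantilever fixed at A.
Primary-structure tip deflection at C by superposition:
  UDL 12.4: wL⁴/(8EI) = 44270/EI
  clockwise couple 149 at a = 6.5: M₀a(2L − a)/(2EI) = 9443/EI
  point load 10.5 at a = 11.38: Pa²(3L − a)/(6EI) = 6260/EI
  δ_0 = 59972/EI
Flexibility coefficient — unit upward force at C: δ_{CC} = L³/(3EI) = 732.3/EI.
With EI = 55000 kN·m²: δ_0 = 1.0904 m and δ_{CC} = 0.013315 m/kN.
Compatibility — the beam at C must follow the support down by 0.03 m: δ_0 − R_C·δ_{CC} = 0.03, so R_C = (1.0904 − 0.03)/0.013315 = 79.64 kN.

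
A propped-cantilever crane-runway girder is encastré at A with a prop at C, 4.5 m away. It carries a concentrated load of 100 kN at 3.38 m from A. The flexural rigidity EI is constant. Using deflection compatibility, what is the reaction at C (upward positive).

R_C = 63.44 kN

Take the reaction at C as the redundant and release it; the primary structure is a cantilever fixed at A.
Deflection at C on the released cantilever, summing each load's contribution:
  point load 100 at a = 3.38: Pa²(3L − a)/(6EI) = 1927/EI
Tip deflection under a unit load at C: L³/(3EI) = 30.38/EI.
The prop prevents deflection at C: R_C = δ_0/δ_{CC} = 1927/30.38 = 63.44 kN.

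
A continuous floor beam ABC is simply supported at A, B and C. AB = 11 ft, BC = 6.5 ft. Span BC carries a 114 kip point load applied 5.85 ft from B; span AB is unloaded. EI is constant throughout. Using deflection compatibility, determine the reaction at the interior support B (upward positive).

Take M_B as the redundant. Released structure: two simple spans AB and BC with a hinge at B.
Rotations at B on the released spans (each span's end-slope, ×1/EI):
  span BC: point load 114 at a = 5.85: Pab(L + b)/(6LEI) = 79.47/EI
  relative rotation θ_0 = (0 + 79.47)/EI = 79.47/EI
A unit hogging moment at B produces rotation L₁/(3EI) + L₂/(3EI) = 5.833/EI.
Compatibility: M_B·(L₁+L₂)/(3EI) = θ_0, giving M_B = 13.62 kip·ft (hogging).
Span AB, ΣM about A with M_B applied at B: R_B^{AB}·11 = 0 + 13.62, so R_B^{AB} = 1.239 kip and R_A = 0 − 1.239 = -1.239 kip.
Span BC, ΣM about C: R_B^{BC}·6.5 = 74.1 + 13.62, so R_B^{BC} = 13.5 kip and R_C = 114 − 13.5 = 100.5 kip.
R_B = 1.239 + 13.5 = 14.73 kip.

R_B = 14.73 kip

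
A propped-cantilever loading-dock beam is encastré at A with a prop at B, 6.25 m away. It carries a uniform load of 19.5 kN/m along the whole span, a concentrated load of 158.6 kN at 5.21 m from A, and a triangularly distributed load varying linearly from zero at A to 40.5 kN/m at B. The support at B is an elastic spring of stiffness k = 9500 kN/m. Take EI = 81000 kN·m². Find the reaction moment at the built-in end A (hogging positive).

M_A = 406.8 kN·m

Choose R_B as the redundant. The primary structure is the cantilever fixed at A.
Primary-structure tip deflection at B by superposition:
  UDL 19.5: wL⁴/(8EI) = 3719/EI
  point load 158.6 at a = 5.21: Pa²(3L − a)/(6EI) = 9715/EI
  triangular load, peak 40.5 at the free end: 11w₀L⁴/(120EI) = 5665/EI
  δ_0 = 19099/EI
Tip deflection under a unit load at B: L³/(3EI) = 81.38/EI.
With EI = 81000 kN·m²: δ_0 = 0.23579 m and δ_{BB} = 0.001005 m/kN.
Compatibility — the spring shortens by R_B/k under the reaction it provides: δ_0 − R_B·δ_{BB} = R_B/k. With 1/k = 0.000105 m/kN, R_B = δ_0 / (δ_{BB} + 1/k) = 0.23579 / (0.001005 + 0.000105) = 212.4 kN.
Moment equilibrium about A: M_A = Σ(load moments about A) − R_B·L = 1735 − 212.4×6.25 = 406.8 kN·m.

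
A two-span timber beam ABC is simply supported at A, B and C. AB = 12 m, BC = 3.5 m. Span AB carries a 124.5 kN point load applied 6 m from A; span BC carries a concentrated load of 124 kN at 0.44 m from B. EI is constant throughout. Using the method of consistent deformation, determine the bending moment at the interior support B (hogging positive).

Insert a hinge at B; M_B is the redundant, and each span becomes simply supported.
Discontinuity in slope at B on the released structure — sum the simple-span end rotations:
  span AB: point load 124.5 at a = 6: Pab(L + a)/(6LEI) = 1120/EI
  span BC: point load 124 at a = 0.44: Pab(L + b)/(6LEI) = 52.15/EI
  relative rotation θ_0 = (1120 + 52.15)/EI = 1173/EI
A unit hogging moment at B produces rotation L₁/(3EI) + L₂/(3EI) = 5.167/EI.
Slope continuity at B: θ_0 = M_B·5.167/EI, so M_B = 1173/5.167 = 227 kN·m (hogging).

M_B = 227 kN·m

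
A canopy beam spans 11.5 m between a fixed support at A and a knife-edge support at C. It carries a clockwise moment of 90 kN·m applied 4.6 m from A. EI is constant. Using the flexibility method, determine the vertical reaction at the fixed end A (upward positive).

Choose R_C as the redundant. The primary structure is the cantilever fixed at A.
Free-end deflection of the primary structure under the applied loading (downward +):
  clockwise couple 90 at a = 4.6: M₀a(2L − a)/(2EI) = 3809/EI
Flexibility coefficient — unit upward force at C: δ_{CC} = L³/(3EI) = 507/EI.
The prop prevents deflection at C: R_C = δ_0/δ_{CC} = 3809/507 = 7.513 kN.
Vertical equilibrium: R_A = ΣP − R_C = 0 − 7.513 = -7.513 kN.

R_A = -7.513 kN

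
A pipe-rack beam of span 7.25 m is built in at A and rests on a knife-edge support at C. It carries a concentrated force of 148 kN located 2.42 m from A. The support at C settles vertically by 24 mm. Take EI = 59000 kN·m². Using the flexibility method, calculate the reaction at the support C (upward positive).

Choose R_C as the redundant. The primary structure is the cantilever fixed at A.
Downward deflection at the released point C due to the loads:
  point load 148 at a = 2.42: Pa²(3L − a)/(6EI) = 2792/EI
Flexibility coefficient — unit upward force at C: δ_{CC} = L³/(3EI) = 127/EI.
With EI = 59000 kN·m²: δ_0 = 0.047328 m and δ_{CC} = 0.002153 m/kN.
Compatibility — the beam at C must follow the support down by 0.024 m: δ_0 − R_C·δ_{CC} = 0.024, so R_C = (0.047328 − 0.024)/0.002153 = 10.84 kN.

R_C = 10.84 kN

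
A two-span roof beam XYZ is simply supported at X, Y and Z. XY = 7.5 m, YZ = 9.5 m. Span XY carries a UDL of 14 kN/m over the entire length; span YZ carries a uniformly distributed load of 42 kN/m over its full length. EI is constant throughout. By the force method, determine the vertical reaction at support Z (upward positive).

Insert a hinge at Y; M_Y is the redundant, and each span becomes simply supported.
Rotations at Y on the released spans (each span's end-slope, ×1/EI):
  span XY: UDL 14: wL³/(24EI) = 246.1/EI
  span YZ: UDL 42: wL³/(24EI) = 1500/EI
  relative rotation θ_0 = (246.1 + 1500)/EI = 1746/EI
A unit hogging moment at Y produces rotation L₁/(3EI) + L₂/(3EI) = 5.667/EI.
Compatibility: M_Y·(L₁+L₂)/(3EI) = θ_0, giving M_Y = 308.2 kN·m (hogging).
Span YZ, ΣM about Z: R_Y^{YZ}·9.5 = 1895 + 308.2, so R_Y^{YZ} = 231.9 kN and R_Z = 399 − 231.9 = 167.1 kN.

R_Z = 167.1 kN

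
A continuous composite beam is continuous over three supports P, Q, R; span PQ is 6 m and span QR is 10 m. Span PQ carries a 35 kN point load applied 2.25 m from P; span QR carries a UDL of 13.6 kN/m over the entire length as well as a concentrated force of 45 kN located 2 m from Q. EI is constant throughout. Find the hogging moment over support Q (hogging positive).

Release continuity at Q by inserting a hinge; the redundant is the internal moment M_Q. The primary structure is two simply-supported spans PQ and QR.
End slopes at the hinge Q, treating each span as simply supported:
  span PQ: point load 35 at a = 2.25: Pab(L + a)/(6LEI) = 67.68/EI
  span QR: UDL 13.6: wL³/(24EI) = 566.7/EI
  span QR: point load 45 at a = 2: Pab(L + b)/(6LEI) = 216/EI
  relative rotation θ_0 = (67.68 + 782.7)/EI = 850.3/EI
A unit hogging moment at Q produces rotation L₁/(3EI) + L₂/(3EI) = 5.333/EI.
Compatibility: M_Q·(L₁+L₂)/(3EI) = θ_0, giving M_Q = 159.4 kN·m (hogging).

M_Q = 159.4 kN·m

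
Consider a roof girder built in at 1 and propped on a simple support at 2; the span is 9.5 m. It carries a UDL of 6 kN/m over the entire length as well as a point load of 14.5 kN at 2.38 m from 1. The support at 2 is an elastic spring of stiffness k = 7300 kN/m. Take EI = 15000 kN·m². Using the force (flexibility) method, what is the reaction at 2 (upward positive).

R_2 = 22.46 kN

Choose R_2 as the redundant. The primary structure is the cantilever fixed at 1.
Free-end deflection of the primary structure under the applied loading (downward +):
  UDL 6: wL⁴/(8EI) = 6109/EI
  point load 14.5 at a = 2.38: Pa²(3L − a)/(6EI) = 357.6/EI
  δ_0 = 6466/EI
Flexibility coefficient — unit upward force at 2: δ_{22} = L³/(3EI) = 285.8/EI.
With EI = 15000 kN·m²: δ_0 = 0.43109 m and δ_{22} = 0.019053 m/kN.
Compatibility — the spring shortens by R_2/k under the reaction it provides: δ_0 − R_2·δ_{22} = R_2/k. With 1/k = 0.000137 m/kN, R_2 = δ_0 / (δ_{22} + 1/k) = 0.43109 / (0.019053 + 0.000137) = 22.46 kN.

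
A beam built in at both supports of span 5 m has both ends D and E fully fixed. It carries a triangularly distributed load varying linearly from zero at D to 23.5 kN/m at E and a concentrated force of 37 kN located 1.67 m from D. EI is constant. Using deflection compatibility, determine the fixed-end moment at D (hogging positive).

M_D = 46.99 kN·m

Take the two fixed-end moments M_D, M_E as redundants; the released structure is the simple span DE.
End rotations of the released simple span under the applied load (×1/EI):
  at D: triangular load, peak 23.5: 7w₀L³/(360EI) = 57.12/EI
  at E: triangular load, peak 23.5: w₀L³/(45EI) = 65.28/EI
  at D: point load 37 at a = 1.67: Pab(L + b)/(6LEI) = 57.13/EI
  at E: point load 37 at a = 1.67: Pab(L + a)/(6LEI) = 45.75/EI
  θ_D0 = 114.3/EI,  θ_E0 = 111/EI
Flexibility coefficients: a unit moment at one end gives L/(3EI) there and L/(6EI) at the far end, so f₁₁ = f₂₂ = 1.667/EI and f₁₂ = f₂₁ = 0.8333/EI.
Compatibility — zero rotation at each built-in end:
  1.667 M_D + 0.8333 M_E = 114.3
  0.8333 M_D + 1.667 M_E = 111
Solving the pair gives M_D = 46.99 kN·m and M_E = 43.12 kN·m (hogging).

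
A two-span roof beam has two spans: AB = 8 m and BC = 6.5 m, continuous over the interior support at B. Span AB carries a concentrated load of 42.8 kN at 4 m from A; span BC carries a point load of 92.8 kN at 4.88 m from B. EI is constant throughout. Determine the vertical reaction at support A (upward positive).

Insert a hinge at B; M_B is the redundant, and each span becomes simply supported.
End slopes at the hinge B, treating each span as simply supported:
  span AB: point load 42.8 at a = 4: Pab(L + a)/(6LEI) = 171.2/EI
  span BC: point load 92.8 at a = 4.88: Pab(L + b)/(6LEI) = 152.7/EI
  relative rotation θ_0 = (171.2 + 152.7)/EI = 323.9/EI
A unit hogging moment at B produces rotation L₁/(3EI) + L₂/(3EI) = 4.833/EI.
Slope continuity at B: θ_0 = M_B·4.833/EI, so M_B = 323.9/4.833 = 67.02 kN·m (hogging).
Span AB, ΣM about A with M_B applied at B: R_B^{AB}·8 = 171.2 + 67.02, so R_B^{AB} = 29.78 kN and R_A = 42.8 − 29.78 = 13.02 kN.

R_A = 13.02 kN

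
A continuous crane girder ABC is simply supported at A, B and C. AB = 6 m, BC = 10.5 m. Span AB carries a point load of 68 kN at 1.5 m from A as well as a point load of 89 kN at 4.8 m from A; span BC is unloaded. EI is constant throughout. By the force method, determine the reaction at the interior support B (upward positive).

Release continuity at B by inserting a hinge; the redundant is the internal moment M_B. The primary structure is two simply-supported spans AB and BC.
Rotations at B on the released spans (each span's end-slope, ×1/EI):
  span AB: point load 68 at a = 1.5: Pab(L + a)/(6LEI) = 95.62/EI
  span AB: point load 89 at a = 4.8: Pab(L + a)/(6LEI) = 153.8/EI
  relative rotation θ_0 = (249.4 + 0)/EI = 249.4/EI
A unit hogging moment at B produces rotation L₁/(3EI) + L₂/(3EI) = 5.5/EI.
Slope continuity at B: θ_0 = M_B·5.5/EI, so M_B = 249.4/5.5 = 45.35 kN·m (hogging).
Span AB, ΣM about A with M_B applied at B: R_B^{AB}·6 = 529.2 + 45.35, so R_B^{AB} = 95.76 kN and R_A = 157 − 95.76 = 61.24 kN.
Span BC, ΣM about C: R_B^{BC}·10.5 = 0 + 45.35, so R_B^{BC} = 4.319 kN and R_C = 0 − 4.319 = -4.319 kN.
R_B = 95.76 + 4.319 = 100.1 kN.

R_B = 100.1 kN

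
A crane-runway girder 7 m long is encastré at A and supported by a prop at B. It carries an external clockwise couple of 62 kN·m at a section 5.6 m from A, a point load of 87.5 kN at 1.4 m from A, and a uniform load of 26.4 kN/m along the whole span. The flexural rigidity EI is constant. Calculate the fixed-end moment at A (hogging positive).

Remove the prop at B; the released (primary) structure is a cantilever built in at A.
Downward deflection at the released point B due to the loads:
  clockwise couple 62 at a = 5.6: M₀a(2L − a)/(2EI) = 1458/EI
  point load 87.5 at a = 1.4: Pa²(3L − a)/(6EI) = 560.2/EI
  UDL 26.4: wL⁴/(8EI) = 7923/EI
  δ_0 = 9942/EI
Tip deflection under a unit load at B: L³/(3EI) = 114.3/EI.
Compatibility at B: δ_0 − R_B·δ_{BB} = 0, so R_B = 9942/114.3 = 86.95 kN.
Moment equilibrium about A: M_A = Σ(load moments about A) − R_B·L = 831.3 − 86.95×7 = 222.6 kN·m.

M_A = 222.6 kN·m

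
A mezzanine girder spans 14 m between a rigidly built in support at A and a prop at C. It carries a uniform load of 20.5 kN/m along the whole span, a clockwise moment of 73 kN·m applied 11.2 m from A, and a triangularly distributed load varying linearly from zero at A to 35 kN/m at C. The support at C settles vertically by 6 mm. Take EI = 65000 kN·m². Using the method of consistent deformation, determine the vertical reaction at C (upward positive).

Take the reaction at C as the redundant and release it; the primary structure is a cantilever fixed at A.
Deflection at C on the released cantilever, summing each load's contribution:
  UDL 20.5: wL⁴/(8EI) = 98441/EI
  clockwise couple 73 at a = 11.2: M₀a(2L − a)/(2EI) = 6868/EI
  triangular load, peak 35 at the free end: 11w₀L⁴/(120EI) = 123251/EI
  δ_0 = 228560/EI
Flexibility coefficient — unit upward force at C: δ_{CC} = L³/(3EI) = 914.7/EI.
With EI = 65000 kN·m²: δ_0 = 3.5163 m and δ_{CC} = 0.014072 m/kN.
Compatibility — the beam at C must follow the support down by 0.006 m: δ_0 − R_C·δ_{CC} = 0.006, so R_C = (3.5163 − 0.006)/0.014072 = 249.5 kN.

R_C = 249.5 kN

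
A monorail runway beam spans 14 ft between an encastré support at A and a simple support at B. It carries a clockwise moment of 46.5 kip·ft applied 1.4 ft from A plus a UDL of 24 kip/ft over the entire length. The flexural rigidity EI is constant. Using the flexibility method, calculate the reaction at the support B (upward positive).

Remove the prop at B; the released (primary) structure is a cantilever built in at A.
Downward deflection at the released point B due to the loads:
  clockwise couple 46.5 at a = 1.4: M₀a(2L − a)/(2EI) = 865.8/EI
  UDL 24: wL⁴/(8EI) = 115248/EI
  δ_0 = 116114/EI
Flexibility coefficient — unit upward force at B: δ_{BB} = L³/(3EI) = 914.7/EI.
The prop prevents deflection at B: R_B = δ_0/δ_{BB} = 116114/914.7 = 126.9 kip.

R_B = 126.9 kip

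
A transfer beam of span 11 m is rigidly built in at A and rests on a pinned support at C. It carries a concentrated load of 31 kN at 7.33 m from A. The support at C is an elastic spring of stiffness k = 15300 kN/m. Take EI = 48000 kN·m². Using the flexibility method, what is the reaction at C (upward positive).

Release the roller at C. Primary structure: cantilever fixed at A.
Deflection at C on the released cantilever, summing each load's contribution:
  point load 31 at a = 7.33: Pa²(3L − a)/(6EI) = 7126/EI
Flexibility coefficient — unit upward force at C: δ_{CC} = L³/(3EI) = 443.7/EI.
With EI = 48000 kN·m²: δ_0 = 0.14846 m and δ_{CC} = 0.009243 m/kN.
Compatibility — the spring shortens by R_C/k under the reaction it provides: δ_0 − R_C·δ_{CC} = R_C/k. With 1/k = 0.000065 m/kN, R_C = δ_0 / (δ_{CC} + 1/k) = 0.14846 / (0.009243 + 0.000065) = 15.95 kN.

R_C = 15.95 kN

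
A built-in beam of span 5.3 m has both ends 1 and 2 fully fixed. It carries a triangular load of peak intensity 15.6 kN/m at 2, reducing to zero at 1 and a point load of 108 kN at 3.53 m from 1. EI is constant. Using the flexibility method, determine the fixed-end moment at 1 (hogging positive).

Take the two fixed-end moments M_1, M_2 as redundants; the released structure is the simple span 12.
On the primary (simply-supported) span, the end slopes from the loading are:
  at 1: triangular load, peak 15.6: 7w₀L³/(360EI) = 45.16/EI
  at 2: triangular load, peak 15.6: w₀L³/(45EI) = 51.61/EI
  at 1: point load 108 at a = 3.53: Pab(L + b)/(6LEI) = 150/EI
  at 2: point load 108 at a = 3.53: Pab(L + a)/(6LEI) = 187.4/EI
  θ_10 = 195.2/EI,  θ_20 = 239/EI
Flexibility coefficients: a unit moment at one end gives L/(3EI) there and L/(6EI) at the far end, so f₁₁ = f₂₂ = 1.767/EI and f₁₂ = f₂₁ = 0.8833/EI.
Compatibility — zero rotation at each built-in end:
  1.767 M_1 + 0.8833 M_2 = 195.2
  0.8833 M_1 + 1.767 M_2 = 239
Solving the pair gives M_1 = 57.13 kN·m and M_2 = 106.7 kN·m (hogging).

M_1 = 57.13 kN·m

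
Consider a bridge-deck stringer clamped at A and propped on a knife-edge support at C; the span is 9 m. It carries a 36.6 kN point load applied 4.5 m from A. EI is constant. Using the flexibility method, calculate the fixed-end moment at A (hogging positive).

M_A = 61.76 kN·m

Release the roller at C. Primary structure: cantilever fixed at A.
Primary-structure tip deflection at C by superposition:
  point load 36.6 at a = 4.5: Pa²(3L − a)/(6EI) = 2779/EI
Flexibility coefficient — unit upward force at C: δ_{CC} = L³/(3EI) = 243/EI.
Compatibility at C: δ_0 − R_C·δ_{CC} = 0, so R_C = 2779/243 = 11.44 kN.
Moment equilibrium about A: M_A = Σ(load moments about A) − R_C·L = 164.7 − 11.44×9 = 61.76 kN·m.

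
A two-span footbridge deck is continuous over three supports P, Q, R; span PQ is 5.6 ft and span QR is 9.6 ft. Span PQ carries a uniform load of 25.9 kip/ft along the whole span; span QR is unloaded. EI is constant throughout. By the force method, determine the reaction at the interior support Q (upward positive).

Release continuity at Q by inserting a hinge; the redundant is the internal moment M_Q. The primary structure is two simply-supported spans PQ and QR.
Discontinuity in slope at Q on the released structure — sum the simple-span end rotations:
  span PQ: UDL 25.9: wL³/(24EI) = 189.5/EI
  relative rotation θ_0 = (189.5 + 0)/EI = 189.5/EI
A unit hogging moment at Q produces rotation L₁/(3EI) + L₂/(3EI) = 5.067/EI.
Compatibility: M_Q·(L₁+L₂)/(3EI) = θ_0, giving M_Q = 37.41 kip·ft (hogging).
Span PQ, ΣM about P with M_Q applied at Q: R_Q^{PQ}·5.6 = 406.1 + 37.41, so R_Q^{PQ} = 79.2 kip and R_P = 145 − 79.2 = 65.84 kip.
Span QR, ΣM about R: R_Q^{QR}·9.6 = 0 + 37.41, so R_Q^{QR} = 3.896 kip and R_R = 0 − 3.896 = -3.896 kip.
R_Q = 79.2 + 3.896 = 83.1 kip.

R_Q = 83.1 kip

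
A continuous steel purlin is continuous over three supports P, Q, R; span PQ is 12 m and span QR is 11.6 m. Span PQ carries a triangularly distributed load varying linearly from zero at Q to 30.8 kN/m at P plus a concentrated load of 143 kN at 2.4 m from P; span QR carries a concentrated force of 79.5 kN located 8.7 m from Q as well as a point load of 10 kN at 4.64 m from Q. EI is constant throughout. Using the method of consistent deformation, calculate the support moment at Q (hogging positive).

M_Q = 279.4 kN·m

Take M_Q as the redundant. Released structure: two simple spans PQ and QR with a hinge at Q.
End slopes at the hinge Q, treating each span as simply supported:
  span PQ: triangular load, peak 30.8: 7w₀L³/(360EI) = 1035/EI
  span PQ: point load 143 at a = 2.4: Pab(L + a)/(6LEI) = 658.9/EI
  span QR: point load 79.5 at a = 8.7: Pab(L + b)/(6LEI) = 417.9/EI
  span QR: point load 10 at a = 4.64: Pab(L + b)/(6LEI) = 86.12/EI
  relative rotation θ_0 = (1694 + 504)/EI = 2198/EI
A unit hogging moment at Q produces rotation L₁/(3EI) + L₂/(3EI) = 7.867/EI.
Compatibility: M_Q·(L₁+L₂)/(3EI) = θ_0, giving M_Q = 279.4 kN·m (hogging).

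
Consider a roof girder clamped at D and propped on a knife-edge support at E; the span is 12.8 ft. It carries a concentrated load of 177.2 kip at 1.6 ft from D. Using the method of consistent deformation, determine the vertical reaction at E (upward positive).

Release the roller at E. Primary structure: cantilever fixed at D.
Primary-structure tip deflection at E by superposition:
  point load 177.2 at a = 1.6: Pa²(3L − a)/(6EI) = 2782/EI
Tip deflection under a unit load at E: L³/(3EI) = 699.1/EI.
The prop prevents deflection at E: R_E = δ_0/δ_{EE} = 2782/699.1 = 3.98 kip.

R_E = 3.98 kip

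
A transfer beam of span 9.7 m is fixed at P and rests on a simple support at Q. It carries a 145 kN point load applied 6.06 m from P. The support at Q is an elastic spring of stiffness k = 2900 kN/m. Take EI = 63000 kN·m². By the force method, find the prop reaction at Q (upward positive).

Remove the prop at Q; the released (primary) structure is a cantilever built in at P.
Primary-structure tip deflection at Q by superposition:
  point load 145 at a = 6.06: Pa²(3L − a)/(6EI) = 20448/EI
Flexibility coefficient — unit upward force at Q: δ_{QQ} = L³/(3EI) = 304.2/EI.
With EI = 63000 kN·m²: δ_0 = 0.32457 m and δ_{QQ} = 0.004829 m/kN.
Compatibility — the spring shortens by R_Q/k under the reaction it provides: δ_0 − R_Q·δ_{QQ} = R_Q/k. With 1/k = 0.000345 m/kN, R_Q = δ_0 / (δ_{QQ} + 1/k) = 0.32457 / (0.004829 + 0.000345) = 62.73 kN.

R_Q = 62.73 kN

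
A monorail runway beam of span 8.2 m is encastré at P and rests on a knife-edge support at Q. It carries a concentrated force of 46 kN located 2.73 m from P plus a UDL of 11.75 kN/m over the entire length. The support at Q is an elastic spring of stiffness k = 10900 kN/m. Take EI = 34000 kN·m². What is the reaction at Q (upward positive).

Take the reaction at Q as the redundant and release it; the primary structure is a cantilever fixed at P.
Deflection at Q on the released cantilever, summing each load's contribution:
  point load 46 at a = 2.73: Pa²(3L − a)/(6EI) = 1250/EI
  UDL 11.75: wL⁴/(8EI) = 6641/EI
  δ_0 = 7890/EI
Tip deflection under a unit load at Q: L³/(3EI) = 183.8/EI.
With EI = 34000 kN·m²: δ_0 = 0.23206 m and δ_{QQ} = 0.005406 m/kN.
Compatibility — the spring shortens by R_Q/k under the reaction it provides: δ_0 − R_Q·δ_{QQ} = R_Q/k. With 1/k = 0.000092 m/kN, R_Q = δ_0 / (δ_{QQ} + 1/k) = 0.23206 / (0.005406 + 0.000092) = 42.21 kN.

R_Q = 42.21 kN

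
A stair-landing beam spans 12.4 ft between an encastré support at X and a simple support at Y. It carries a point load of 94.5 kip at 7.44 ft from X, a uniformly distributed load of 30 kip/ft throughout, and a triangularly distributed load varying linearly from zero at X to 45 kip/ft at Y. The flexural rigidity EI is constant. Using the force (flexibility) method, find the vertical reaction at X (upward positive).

R_X = 411.7 kip

Remove the prop at Y; the released (primary) structure is a cantilever built in at X.
Downward deflection at the released point Y due to the loads:
  point load 94.5 at a = 7.44: Pa²(3L − a)/(6EI) = 25945/EI
  UDL 30: wL⁴/(8EI) = 88658/EI
  triangular load, peak 45 at the free end: 11w₀L⁴/(120EI) = 97524/EI
  δ_0 = 212127/EI
Tip deflection under a unit load at Y: L³/(3EI) = 635.5/EI.
The prop prevents deflection at Y: R_Y = δ_0/δ_{YY} = 212127/635.5 = 333.8 kip.
Vertical equilibrium: R_X = ΣP − R_Y = 745.5 − 333.8 = 411.7 kip.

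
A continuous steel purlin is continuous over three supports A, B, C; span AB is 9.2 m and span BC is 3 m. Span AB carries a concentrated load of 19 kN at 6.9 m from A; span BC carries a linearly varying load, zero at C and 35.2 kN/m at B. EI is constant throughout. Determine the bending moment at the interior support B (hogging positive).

Insert a hinge at B; M_B is the redundant, and each span becomes simply supported.
Rotations at B on the released spans (each span's end-slope, ×1/EI):
  span AB: point load 19 at a = 6.9: Pab(L + a)/(6LEI) = 87.95/EI
  span BC: triangular load, peak 35.2: w₀L³/(45EI) = 21.12/EI
  relative rotation θ_0 = (87.95 + 21.12)/EI = 109.1/EI
A unit hogging moment at B produces rotation L₁/(3EI) + L₂/(3EI) = 4.067/EI.
Compatibility: M_B·(L₁+L₂)/(3EI) = θ_0, giving M_B = 26.82 kN·m (hogging).

M_B = 26.82 kN·m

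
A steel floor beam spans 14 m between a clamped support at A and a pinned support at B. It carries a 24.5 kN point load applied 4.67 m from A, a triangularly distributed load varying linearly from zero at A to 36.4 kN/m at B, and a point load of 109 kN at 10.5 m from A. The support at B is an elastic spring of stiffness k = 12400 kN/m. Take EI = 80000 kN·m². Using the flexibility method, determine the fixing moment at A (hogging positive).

M_A = 679.4 kN·m

Release the roller at B. Primary structure: cantilever fixed at A.
Primary-structure tip deflection at B by superposition:
  point load 24.5 at a = 4.67: Pa²(3L − a)/(6EI) = 3324/EI
  triangular load, peak 36.4 at the free end: 11w₀L⁴/(120EI) = 128181/EI
  point load 109 at a = 10.5: Pa²(3L − a)/(6EI) = 63091/EI
  δ_0 = 194596/EI
Tip deflection under a unit load at B: L³/(3EI) = 914.7/EI.
With EI = 80000 kN·m²: δ_0 = 2.4325 m and δ_{BB} = 0.011433 m/kN.
Compatibility — the spring shortens by R_B/k under the reaction it provides: δ_0 − R_B·δ_{BB} = R_B/k. With 1/k = 0.000081 m/kN, R_B = δ_0 / (δ_{BB} + 1/k) = 2.4325 / (0.011433 + 0.000081) = 211.3 kN.
Moment equilibrium about A: M_A = Σ(load moments about A) − R_B·L = 3637 − 211.3×14 = 679.4 kN·m.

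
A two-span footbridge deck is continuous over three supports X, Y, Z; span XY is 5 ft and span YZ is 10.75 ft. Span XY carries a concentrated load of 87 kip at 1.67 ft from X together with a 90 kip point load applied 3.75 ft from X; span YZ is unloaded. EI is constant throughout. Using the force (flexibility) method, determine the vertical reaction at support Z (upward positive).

Insert a hinge at Y; M_Y is the redundant, and each span becomes simply supported.
Rotations at Y on the released spans (each span's end-slope, ×1/EI):
  span XY: point load 87 at a = 1.67: Pab(L + a)/(6LEI) = 107.6/EI
  span XY: point load 90 at a = 3.75: Pab(L + a)/(6LEI) = 123/EI
  relative rotation θ_0 = (230.6 + 0)/EI = 230.6/EI
A unit hogging moment at Y produces rotation L₁/(3EI) + L₂/(3EI) = 5.25/EI.
Compatibility: M_Y·(L₁+L₂)/(3EI) = θ_0, giving M_Y = 43.93 kip·ft (hogging).
Span YZ, ΣM about Z: R_Y^{YZ}·10.75 = 0 + 43.93, so R_Y^{YZ} = 4.086 kip and R_Z = 0 − 4.086 = -4.086 kip.

R_Z = -4.086 kip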